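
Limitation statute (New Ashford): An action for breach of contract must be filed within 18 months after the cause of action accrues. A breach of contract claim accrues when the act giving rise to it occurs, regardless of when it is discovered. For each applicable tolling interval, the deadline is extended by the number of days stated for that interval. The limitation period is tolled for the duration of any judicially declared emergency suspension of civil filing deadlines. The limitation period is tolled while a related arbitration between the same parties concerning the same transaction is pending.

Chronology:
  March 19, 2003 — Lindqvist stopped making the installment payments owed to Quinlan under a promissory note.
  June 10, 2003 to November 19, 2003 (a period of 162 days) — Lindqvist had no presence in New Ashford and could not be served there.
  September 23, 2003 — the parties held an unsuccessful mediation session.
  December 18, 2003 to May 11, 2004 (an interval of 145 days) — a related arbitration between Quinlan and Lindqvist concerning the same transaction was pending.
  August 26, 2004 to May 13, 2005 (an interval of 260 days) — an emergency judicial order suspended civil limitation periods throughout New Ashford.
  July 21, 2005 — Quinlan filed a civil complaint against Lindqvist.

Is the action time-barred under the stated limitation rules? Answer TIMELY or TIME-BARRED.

TIMELY

The cause of action accrued on March 19, 2003, the date of the act.
The untolled deadline — 18 months after March 19, 2003 — is September 19, 2004.
The period was tolled for 145 days by the pending related arbitration (December 18, 2003 to May 11, 2004), pushing the deadline to February 11, 2005.
The period was tolled for 260 days by the emergency suspension of filing deadlines (August 26, 2004 to May 13, 2005), pushing the deadline to October 29, 2005.
Although the defendant's absence ran from June 10, 2003 to November 19, 2003, the stated rules do not make that a tolling event, so it is disregarded.
None of the other events listed affects the running of the period under the stated rules.
The July 21, 2005 filing precedes the October 29, 2005 deadline; the claim is timely.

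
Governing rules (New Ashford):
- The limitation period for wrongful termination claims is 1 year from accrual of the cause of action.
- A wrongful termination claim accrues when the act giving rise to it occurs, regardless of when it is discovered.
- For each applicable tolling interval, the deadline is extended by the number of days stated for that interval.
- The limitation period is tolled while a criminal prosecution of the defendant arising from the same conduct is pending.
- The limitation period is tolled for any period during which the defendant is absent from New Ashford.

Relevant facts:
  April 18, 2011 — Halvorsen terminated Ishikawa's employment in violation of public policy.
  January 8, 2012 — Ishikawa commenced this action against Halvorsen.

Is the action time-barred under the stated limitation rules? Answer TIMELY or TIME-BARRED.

TIMELY

The cause of action accrued on April 18, 2011, the date of the act.
1 year from April 18, 2011 is April 18, 2012.
The January 8, 2012 filing precedes the April 18, 2012 deadline; the claim is timely.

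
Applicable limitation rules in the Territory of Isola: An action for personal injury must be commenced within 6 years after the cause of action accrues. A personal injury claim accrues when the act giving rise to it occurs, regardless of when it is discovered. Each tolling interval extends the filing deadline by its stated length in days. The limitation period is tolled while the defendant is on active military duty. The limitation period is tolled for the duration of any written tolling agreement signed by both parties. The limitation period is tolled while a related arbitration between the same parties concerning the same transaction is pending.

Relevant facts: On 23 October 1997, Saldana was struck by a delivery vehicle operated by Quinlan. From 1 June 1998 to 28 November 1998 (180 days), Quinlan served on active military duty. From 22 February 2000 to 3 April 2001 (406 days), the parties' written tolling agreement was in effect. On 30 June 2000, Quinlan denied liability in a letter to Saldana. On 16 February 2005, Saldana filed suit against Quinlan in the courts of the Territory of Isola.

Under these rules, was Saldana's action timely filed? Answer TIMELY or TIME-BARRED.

TIMELY

The cause of action accrued on 23 October 1997, the date of the act.
6 years from 23 October 1997 is 23 October 2003.
The period was tolled for 180 days by the defendant's active military service (1 June 1998 to 28 November 1998), pushing the deadline to 20 April 2004.
The period was tolled for 406 days by the written tolling agreement (22 February 2000 to 3 April 2001), pushing the deadline to 31 May 2005.
Nothing else in the chronology tolls or restarts the period.
Saldana filed on 16 February 2005, before the 31 May 2005 deadline, so the action is timely.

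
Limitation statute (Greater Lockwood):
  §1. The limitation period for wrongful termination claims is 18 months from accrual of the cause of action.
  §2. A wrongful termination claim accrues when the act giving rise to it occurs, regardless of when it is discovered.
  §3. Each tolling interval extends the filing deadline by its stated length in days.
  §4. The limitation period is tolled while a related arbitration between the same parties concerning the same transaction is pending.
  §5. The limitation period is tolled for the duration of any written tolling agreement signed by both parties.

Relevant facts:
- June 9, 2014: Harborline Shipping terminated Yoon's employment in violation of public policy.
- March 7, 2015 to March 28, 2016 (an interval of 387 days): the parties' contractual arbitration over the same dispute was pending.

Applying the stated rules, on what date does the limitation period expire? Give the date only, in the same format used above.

December 30, 2016

The limitation period began to run on June 9, 2014.
18 months from June 9, 2014 is December 9, 2015.
The period was tolled for 387 days by the pending related arbitration (March 7, 2015 to March 28, 2016), pushing the deadline to December 30, 2016.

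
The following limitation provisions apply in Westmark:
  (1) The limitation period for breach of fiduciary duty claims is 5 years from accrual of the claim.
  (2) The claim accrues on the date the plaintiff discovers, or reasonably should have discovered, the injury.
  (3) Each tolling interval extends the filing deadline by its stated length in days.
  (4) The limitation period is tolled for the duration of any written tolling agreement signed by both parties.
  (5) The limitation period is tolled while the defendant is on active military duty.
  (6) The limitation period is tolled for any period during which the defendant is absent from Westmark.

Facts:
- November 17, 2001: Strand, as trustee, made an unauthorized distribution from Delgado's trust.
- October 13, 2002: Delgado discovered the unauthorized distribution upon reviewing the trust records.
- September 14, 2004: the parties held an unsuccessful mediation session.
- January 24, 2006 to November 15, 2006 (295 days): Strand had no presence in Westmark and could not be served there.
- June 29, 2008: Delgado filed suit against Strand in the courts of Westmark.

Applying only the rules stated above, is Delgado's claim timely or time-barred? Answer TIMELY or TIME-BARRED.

Accrual is tied to discovery, so the period began on October 13, 2002 rather than on November 17, 2001 when the act occurred.
Adding the 5 years base period to October 13, 2002 gives a deadline of October 13, 2007, before any tolling.
Because the defendant's absence from the jurisdiction ran from January 24, 2006 to November 15, 2006, the deadline is extended by 295 days to August 3, 2008.
The other events in the timeline have no effect on the limitation period under the stated rules.
Filing on June 29, 2008 beat the August 3, 2008 deadline — the action is timely.

TIMELY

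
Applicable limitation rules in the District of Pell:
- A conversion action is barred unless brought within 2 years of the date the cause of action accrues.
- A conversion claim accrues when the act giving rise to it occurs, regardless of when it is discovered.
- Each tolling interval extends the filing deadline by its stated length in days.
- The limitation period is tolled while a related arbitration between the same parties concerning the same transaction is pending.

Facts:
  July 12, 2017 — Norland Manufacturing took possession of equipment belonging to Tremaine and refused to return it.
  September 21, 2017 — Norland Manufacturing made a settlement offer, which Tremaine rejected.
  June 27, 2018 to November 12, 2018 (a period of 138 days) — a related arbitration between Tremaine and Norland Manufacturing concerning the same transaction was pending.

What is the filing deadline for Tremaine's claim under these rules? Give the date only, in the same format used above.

November 27, 2019

The limitation period began to run on July 12, 2017.
Adding the 2 years base period to July 12, 2017 gives a deadline of July 12, 2019, before any tolling.
The period was tolled for 138 days by the pending related arbitration (June 27, 2018 to November 12, 2018), pushing the deadline to November 27, 2019.
None of the other events listed affects the running of the period under the stated rules.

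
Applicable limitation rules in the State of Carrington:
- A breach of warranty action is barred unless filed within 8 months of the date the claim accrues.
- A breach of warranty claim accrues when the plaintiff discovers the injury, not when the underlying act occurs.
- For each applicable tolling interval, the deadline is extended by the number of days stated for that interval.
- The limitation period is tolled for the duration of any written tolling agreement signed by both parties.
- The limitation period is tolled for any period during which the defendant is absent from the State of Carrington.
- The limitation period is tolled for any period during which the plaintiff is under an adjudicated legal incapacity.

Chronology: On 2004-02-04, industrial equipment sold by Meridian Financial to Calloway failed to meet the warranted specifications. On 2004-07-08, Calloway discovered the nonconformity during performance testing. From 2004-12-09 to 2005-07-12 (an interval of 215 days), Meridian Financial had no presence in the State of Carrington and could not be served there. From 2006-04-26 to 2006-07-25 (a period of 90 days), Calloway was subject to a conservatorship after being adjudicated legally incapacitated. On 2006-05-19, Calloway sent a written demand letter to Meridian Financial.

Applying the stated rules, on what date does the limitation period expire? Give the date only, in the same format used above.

2005-10-09

Accrual is tied to discovery, so the period began on 2004-07-08 rather than on 2004-02-04 when the act occurred.
Adding the 8 months base period to 2004-07-08 gives a deadline of 2005-03-08, before any tolling.
The defendant's absence from the jurisdiction from 2004-12-09 to 2005-07-12 tolled the period for 215 days, extending the deadline to 2005-10-09.
The plaintiff's legal incapacity from 2006-04-26 to 2006-07-25 began after the period had already run on 2005-10-09, so it has no tolling effect.
The other events in the timeline have no effect on the limitation period under the stated rules.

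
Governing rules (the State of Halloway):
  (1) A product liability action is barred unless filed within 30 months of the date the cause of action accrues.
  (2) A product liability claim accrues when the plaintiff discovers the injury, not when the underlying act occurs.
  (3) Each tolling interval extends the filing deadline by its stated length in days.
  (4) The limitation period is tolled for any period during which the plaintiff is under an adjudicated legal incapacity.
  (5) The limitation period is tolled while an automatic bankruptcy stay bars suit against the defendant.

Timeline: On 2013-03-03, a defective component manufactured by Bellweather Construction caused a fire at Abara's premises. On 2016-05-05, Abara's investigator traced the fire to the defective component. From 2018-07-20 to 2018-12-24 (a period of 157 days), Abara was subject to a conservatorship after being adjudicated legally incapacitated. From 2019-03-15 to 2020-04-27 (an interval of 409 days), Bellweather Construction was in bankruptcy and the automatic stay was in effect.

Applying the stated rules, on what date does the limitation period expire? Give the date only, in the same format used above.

Accrual is tied to discovery, so the period began on 2016-05-05 rather than on 2013-03-03 when the act occurred.
The untolled deadline — 30 months after 2016-05-05 — is 2018-11-05.
The period was tolled for 157 days by the plaintiff's legal incapacity (2018-07-20 to 2018-12-24), pushing the deadline to 2019-04-11.
The period was tolled for 409 days by the automatic bankruptcy stay (2019-03-15 to 2020-04-27), pushing the deadline to 2020-05-24.

2020-05-24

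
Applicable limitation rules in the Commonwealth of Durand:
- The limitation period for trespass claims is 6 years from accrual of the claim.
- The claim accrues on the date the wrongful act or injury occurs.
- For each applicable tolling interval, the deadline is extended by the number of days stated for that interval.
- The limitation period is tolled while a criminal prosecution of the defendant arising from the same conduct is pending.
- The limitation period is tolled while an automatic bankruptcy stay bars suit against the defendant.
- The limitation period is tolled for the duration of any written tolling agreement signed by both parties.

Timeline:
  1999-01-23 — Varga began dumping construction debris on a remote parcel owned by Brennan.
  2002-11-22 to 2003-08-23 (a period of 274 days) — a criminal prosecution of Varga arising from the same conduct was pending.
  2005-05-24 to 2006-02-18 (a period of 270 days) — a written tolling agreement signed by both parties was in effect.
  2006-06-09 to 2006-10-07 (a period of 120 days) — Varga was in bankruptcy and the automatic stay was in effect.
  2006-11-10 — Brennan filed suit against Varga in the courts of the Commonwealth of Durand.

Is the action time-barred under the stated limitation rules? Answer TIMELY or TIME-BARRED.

TIMELY

The limitation period began to run on 1999-01-23.
The untolled deadline — 6 years after 1999-01-23 — is 2005-01-23.
Because the pending criminal prosecution ran from 2002-11-22 to 2003-08-23, the deadline is extended by 274 days to 2005-10-24.
The written tolling agreement from 2005-05-24 to 2006-02-18 tolled the period for 270 days, extending the deadline to 2006-07-21.
Because the automatic bankruptcy stay ran from 2006-06-09 to 2006-10-07, the deadline is extended by 120 days to 2006-11-18.
Brennan filed on 2006-11-10, before the 2006-11-18 deadline, so the action is timely.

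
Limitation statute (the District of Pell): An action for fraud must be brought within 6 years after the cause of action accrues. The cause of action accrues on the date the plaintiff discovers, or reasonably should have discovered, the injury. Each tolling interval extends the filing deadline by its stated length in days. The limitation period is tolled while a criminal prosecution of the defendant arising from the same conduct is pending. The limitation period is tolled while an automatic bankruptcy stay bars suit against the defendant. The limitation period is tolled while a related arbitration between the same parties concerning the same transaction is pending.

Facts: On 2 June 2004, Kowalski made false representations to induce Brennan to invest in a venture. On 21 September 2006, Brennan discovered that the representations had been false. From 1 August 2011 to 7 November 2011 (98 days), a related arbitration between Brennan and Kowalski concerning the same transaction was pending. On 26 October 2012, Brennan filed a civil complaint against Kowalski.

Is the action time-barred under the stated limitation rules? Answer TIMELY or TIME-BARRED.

The claim did not accrue until Brennan discovered the injury on 21 September 2006; the 2 June 2004 act date does not start the clock under the stated rule.
The untolled deadline — 6 years after 21 September 2006 — is 21 September 2012.
The period was tolled for 98 days by the pending related arbitration (1 August 2011 to 7 November 2011), pushing the deadline to 28 December 2012.
Brennan filed on 26 October 2012, before the 28 December 2012 deadline, so the action is timely.

TIMELY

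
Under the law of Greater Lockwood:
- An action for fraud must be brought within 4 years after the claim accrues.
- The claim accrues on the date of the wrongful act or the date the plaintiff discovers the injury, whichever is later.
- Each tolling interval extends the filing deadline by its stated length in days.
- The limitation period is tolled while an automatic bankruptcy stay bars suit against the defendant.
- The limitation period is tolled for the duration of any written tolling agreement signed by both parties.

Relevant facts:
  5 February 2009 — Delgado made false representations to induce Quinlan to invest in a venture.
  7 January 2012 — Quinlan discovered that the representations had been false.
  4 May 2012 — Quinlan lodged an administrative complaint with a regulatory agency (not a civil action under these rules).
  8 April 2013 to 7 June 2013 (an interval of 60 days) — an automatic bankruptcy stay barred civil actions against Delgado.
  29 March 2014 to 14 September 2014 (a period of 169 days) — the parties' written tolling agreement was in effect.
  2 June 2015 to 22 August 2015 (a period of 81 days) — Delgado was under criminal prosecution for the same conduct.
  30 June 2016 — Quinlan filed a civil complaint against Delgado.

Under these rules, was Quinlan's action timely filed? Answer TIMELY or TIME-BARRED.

The claim accrued on 7 January 2012 — the later of the 5 February 2009 act and the 7 January 2012 discovery.
The untolled deadline — 4 years after 7 January 2012 — is 7 January 2016.
The period was tolled for 60 days by the automatic bankruptcy stay (8 April 2013 to 7 June 2013), pushing the deadline to 7 March 2016.
The period was tolled for 169 days by the written tolling agreement (29 March 2014 to 14 September 2014), pushing the deadline to 23 August 2016.
No stated provision tolls the period for a criminal prosecution, so the interval from 2 June 2015 to 22 August 2015 has no effect on the deadline.
None of the other events listed affects the running of the period under the stated rules.
Quinlan filed on 30 June 2016, before the 23 August 2016 deadline, so the action is timely.

TIMELY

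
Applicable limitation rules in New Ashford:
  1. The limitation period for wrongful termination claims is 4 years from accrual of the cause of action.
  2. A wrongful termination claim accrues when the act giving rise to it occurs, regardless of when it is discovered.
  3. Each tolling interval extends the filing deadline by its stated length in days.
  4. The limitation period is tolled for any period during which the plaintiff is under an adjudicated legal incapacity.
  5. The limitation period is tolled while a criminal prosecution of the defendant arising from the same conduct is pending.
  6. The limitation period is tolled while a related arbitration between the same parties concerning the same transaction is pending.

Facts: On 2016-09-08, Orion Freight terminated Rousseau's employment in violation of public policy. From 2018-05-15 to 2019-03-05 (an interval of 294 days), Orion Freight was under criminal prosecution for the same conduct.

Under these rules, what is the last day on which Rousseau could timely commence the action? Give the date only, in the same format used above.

The limitation period began to run on 2016-09-08.
Adding the 4 years base period to 2016-09-08 gives a deadline of 2020-09-08, before any tolling.
Because the pending criminal prosecution ran from 2018-05-15 to 2019-03-05, the deadline is extended by 294 days to 2021-06-29.

2021-06-29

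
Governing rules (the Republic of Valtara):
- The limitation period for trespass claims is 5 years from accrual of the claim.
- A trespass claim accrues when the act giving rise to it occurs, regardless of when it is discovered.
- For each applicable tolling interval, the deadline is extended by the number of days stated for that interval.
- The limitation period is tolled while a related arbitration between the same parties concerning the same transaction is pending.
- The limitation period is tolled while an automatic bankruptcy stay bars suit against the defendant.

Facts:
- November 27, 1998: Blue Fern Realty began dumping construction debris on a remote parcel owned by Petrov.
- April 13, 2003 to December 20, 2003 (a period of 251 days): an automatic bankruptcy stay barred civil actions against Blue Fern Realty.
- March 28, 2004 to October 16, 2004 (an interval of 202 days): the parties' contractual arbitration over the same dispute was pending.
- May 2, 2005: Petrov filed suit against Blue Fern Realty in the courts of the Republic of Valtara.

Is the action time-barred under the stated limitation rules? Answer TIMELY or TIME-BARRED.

The claim accrued on November 27, 1998, the date of the act.
The untolled deadline — 5 years after November 27, 1998 — is November 27, 2003.
The automatic bankruptcy stay from April 13, 2003 to December 20, 2003 tolled the period for 251 days, extending the deadline to August 4, 2004.
Because the pending related arbitration ran from March 28, 2004 to October 16, 2004, the deadline is extended by 202 days to February 22, 2005.
Petrov filed on May 2, 2005, after the February 22, 2005 deadline, so the action is time-barred.

TIME-BARRED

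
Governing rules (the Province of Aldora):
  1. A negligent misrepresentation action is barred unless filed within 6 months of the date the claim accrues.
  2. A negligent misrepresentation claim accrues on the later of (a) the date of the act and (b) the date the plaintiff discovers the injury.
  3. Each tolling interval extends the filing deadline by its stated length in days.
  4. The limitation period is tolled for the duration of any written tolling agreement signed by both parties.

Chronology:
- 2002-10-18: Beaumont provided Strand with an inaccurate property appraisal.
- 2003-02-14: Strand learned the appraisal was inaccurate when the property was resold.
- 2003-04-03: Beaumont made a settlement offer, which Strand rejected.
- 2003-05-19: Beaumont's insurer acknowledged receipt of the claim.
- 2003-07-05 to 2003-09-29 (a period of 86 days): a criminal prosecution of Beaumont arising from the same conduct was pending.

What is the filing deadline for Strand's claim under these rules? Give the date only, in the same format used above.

The claim accrued on 2003-02-14 — the later of the 2002-10-18 act and the 2003-02-14 discovery.
The untolled deadline — 6 months after 2003-02-14 — is 2003-08-14.
The pending criminal prosecution from 2003-07-05 to 2003-09-29 does not toll the period, because no stated rule makes a criminal prosecution a tolling event.
None of the other events listed affects the running of the period under the stated rules.

2003-08-14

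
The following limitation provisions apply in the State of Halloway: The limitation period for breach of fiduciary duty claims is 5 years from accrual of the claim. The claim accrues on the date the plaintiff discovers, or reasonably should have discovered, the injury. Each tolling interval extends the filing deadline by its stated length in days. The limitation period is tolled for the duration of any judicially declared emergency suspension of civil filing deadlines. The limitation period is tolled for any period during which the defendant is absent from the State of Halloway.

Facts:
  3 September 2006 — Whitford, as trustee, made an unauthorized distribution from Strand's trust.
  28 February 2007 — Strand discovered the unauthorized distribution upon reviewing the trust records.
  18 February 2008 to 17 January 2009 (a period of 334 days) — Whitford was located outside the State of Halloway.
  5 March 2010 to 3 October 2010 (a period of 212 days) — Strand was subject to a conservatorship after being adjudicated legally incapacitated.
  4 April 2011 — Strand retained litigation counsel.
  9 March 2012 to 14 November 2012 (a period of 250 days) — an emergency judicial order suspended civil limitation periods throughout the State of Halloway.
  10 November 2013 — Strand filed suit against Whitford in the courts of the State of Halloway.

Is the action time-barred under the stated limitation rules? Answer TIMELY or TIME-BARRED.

TIME-BARRED

Accrual is tied to discovery, so the period began on 28 February 2007 rather than on 3 September 2006 when the act occurred.
5 years from 28 February 2007 is 28 February 2012.
Because the defendant's absence from the jurisdiction ran from 18 February 2008 to 17 January 2009, the deadline is extended by 334 days to 27 January 2013.
The emergency suspension of filing deadlines from 9 March 2012 to 14 November 2012 tolled the period for 250 days, extending the deadline to 4 October 2013.
No stated provision tolls the period for the plaintiff's incapacity, so the interval from 5 March 2010 to 3 October 2010 has no effect on the deadline.
None of the other events listed affects the running of the period under the stated rules.
The 10 November 2013 filing falls after the 4 October 2013 deadline; the claim is time-barred.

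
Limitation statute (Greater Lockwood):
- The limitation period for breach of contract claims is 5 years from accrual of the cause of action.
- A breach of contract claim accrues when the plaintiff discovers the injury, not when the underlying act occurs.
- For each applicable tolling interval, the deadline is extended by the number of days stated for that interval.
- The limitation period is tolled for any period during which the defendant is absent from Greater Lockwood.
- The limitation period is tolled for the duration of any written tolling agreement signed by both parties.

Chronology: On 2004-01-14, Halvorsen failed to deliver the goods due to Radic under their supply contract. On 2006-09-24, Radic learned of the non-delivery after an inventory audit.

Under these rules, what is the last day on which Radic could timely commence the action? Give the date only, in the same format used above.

2011-09-24

The claim did not accrue until Radic discovered the injury on 2006-09-24; the 2004-01-14 act date does not start the clock under the stated rule.
Adding the 5 years base period to 2006-09-24 gives a deadline of 2011-09-24, before any tolling.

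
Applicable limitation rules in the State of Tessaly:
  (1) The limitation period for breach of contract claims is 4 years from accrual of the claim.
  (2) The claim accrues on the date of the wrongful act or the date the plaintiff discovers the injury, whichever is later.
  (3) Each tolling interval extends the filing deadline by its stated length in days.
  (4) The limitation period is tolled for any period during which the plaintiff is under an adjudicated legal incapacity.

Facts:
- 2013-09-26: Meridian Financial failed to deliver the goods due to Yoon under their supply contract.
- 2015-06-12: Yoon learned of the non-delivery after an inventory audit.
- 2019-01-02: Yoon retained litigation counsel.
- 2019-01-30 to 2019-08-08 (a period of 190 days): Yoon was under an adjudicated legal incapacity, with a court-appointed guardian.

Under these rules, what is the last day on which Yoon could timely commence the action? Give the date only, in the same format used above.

2019-12-19

Taking the later of the act (2013-09-26) and discovery (2015-06-12), the claim accrued on 2015-06-12.
The untolled deadline — 4 years after 2015-06-12 — is 2019-06-12.
The period was tolled for 190 days by the plaintiff's legal incapacity (2019-01-30 to 2019-08-08), pushing the deadline to 2019-12-19.
Nothing else in the chronology tolls or restarts the period.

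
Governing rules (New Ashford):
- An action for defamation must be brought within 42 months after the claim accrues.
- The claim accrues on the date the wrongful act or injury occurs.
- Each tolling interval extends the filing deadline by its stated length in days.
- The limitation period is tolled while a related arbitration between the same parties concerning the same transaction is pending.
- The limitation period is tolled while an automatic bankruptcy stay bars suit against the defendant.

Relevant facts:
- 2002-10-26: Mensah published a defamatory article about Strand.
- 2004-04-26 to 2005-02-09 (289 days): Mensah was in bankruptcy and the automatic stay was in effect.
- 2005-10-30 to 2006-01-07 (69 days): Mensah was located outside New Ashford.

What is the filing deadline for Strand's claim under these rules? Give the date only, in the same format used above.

The limitation period began to run on 2002-10-26.
42 months from 2002-10-26 is 2006-04-26.
The automatic bankruptcy stay from 2004-04-26 to 2005-02-09 tolled the period for 289 days, extending the deadline to 2007-02-09.
Although the defendant's absence ran from 2005-10-30 to 2006-01-07, the stated rules do not make that a tolling event, so it is disregarded.

2007-02-09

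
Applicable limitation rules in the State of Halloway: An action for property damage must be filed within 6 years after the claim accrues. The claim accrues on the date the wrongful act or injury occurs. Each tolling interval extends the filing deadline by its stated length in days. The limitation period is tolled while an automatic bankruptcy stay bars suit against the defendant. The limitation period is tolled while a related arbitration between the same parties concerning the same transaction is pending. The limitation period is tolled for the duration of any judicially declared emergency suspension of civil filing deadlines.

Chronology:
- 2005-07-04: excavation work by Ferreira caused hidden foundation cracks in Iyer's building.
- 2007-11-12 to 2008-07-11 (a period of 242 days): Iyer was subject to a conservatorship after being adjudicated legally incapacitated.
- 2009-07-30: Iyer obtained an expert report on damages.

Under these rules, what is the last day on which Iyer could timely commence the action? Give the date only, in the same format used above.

The claim accrued on 2005-07-04, when the wrongful act occurred.
Adding the 6 years base period to 2005-07-04 gives a deadline of 2011-07-04, before any tolling.
The plaintiff's legal incapacity from 2007-11-12 to 2008-07-11 does not toll the period, because no stated rule makes the plaintiff's incapacity a tolling event.
The other events in the timeline have no effect on the limitation period under the stated rules.

2011-07-04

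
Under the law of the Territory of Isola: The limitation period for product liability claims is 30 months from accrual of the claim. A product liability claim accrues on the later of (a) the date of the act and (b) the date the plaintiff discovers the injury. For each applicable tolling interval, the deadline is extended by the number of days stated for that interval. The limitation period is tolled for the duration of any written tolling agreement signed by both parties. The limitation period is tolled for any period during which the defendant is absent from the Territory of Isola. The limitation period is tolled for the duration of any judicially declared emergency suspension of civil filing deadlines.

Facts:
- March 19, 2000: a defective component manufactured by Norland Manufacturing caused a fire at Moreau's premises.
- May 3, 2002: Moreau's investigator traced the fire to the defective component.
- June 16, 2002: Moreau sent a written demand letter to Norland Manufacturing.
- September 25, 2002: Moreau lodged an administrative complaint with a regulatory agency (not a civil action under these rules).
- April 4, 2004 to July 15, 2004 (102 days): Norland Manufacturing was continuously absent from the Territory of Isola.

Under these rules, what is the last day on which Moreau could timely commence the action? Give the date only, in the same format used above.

Because discovery on May 3, 2002 post-dates the March 19, 2000 act, accrual under the later-of rule falls on May 3, 2002.
The untolled deadline — 30 months after May 3, 2002 — is November 3, 2004.
Because the defendant's absence from the jurisdiction ran from April 4, 2004 to July 15, 2004, the deadline is extended by 102 days to February 13, 2005.
None of the other events listed affects the running of the period under the stated rules.

February 13, 2005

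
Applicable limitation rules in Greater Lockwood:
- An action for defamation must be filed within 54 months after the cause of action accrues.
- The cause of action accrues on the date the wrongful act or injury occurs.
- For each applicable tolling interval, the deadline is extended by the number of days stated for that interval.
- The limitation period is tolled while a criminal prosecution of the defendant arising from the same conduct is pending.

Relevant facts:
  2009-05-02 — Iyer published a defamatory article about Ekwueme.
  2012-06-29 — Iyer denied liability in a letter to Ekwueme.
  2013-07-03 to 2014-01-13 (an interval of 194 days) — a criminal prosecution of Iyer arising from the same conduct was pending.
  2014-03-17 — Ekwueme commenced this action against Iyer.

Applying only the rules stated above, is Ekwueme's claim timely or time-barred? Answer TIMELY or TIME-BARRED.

The claim accrued on 2009-05-02, when the wrongful act occurred.
The untolled deadline — 54 months after 2009-05-02 — is 2013-11-02.
The period was tolled for 194 days by the pending criminal prosecution (2013-07-03 to 2014-01-13), pushing the deadline to 2014-05-15.
None of the other events listed affects the running of the period under the stated rules.
Filing on 2014-03-17 beat the 2014-05-15 deadline — the action is timely.

TIMELY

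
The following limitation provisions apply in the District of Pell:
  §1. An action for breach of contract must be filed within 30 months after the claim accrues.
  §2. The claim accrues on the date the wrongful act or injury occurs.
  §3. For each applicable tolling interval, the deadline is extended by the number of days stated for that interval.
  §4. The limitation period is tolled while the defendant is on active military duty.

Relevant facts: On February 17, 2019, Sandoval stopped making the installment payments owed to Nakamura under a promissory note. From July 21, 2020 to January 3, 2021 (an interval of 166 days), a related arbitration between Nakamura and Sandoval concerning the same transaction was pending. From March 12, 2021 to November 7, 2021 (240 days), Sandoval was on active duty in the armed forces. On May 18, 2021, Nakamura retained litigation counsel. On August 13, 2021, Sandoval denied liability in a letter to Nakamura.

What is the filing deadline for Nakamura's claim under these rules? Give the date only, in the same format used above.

April 14, 2022

The claim accrued on February 17, 2019, the date of the act.
Adding the 30 months base period to February 17, 2019 gives a deadline of August 17, 2021, before any tolling.
Because the defendant's active military service ran from March 12, 2021 to November 7, 2021, the deadline is extended by 240 days to April 14, 2022.
Although a pending arbitration ran from July 21, 2020 to January 3, 2021, the stated rules do not make that a tolling event, so it is disregarded.
The other events in the timeline have no effect on the limitation period under the stated rules.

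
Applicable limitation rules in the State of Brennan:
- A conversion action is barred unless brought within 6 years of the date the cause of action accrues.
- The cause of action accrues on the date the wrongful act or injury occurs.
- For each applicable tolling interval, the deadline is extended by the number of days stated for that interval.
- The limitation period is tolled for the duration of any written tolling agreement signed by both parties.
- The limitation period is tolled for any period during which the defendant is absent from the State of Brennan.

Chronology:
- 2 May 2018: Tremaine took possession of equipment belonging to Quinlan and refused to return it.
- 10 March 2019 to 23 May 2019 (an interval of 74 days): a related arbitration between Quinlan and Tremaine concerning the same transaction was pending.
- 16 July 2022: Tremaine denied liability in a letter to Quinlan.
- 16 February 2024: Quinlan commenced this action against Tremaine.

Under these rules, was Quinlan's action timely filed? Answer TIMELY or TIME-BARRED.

TIMELY

The claim accrued on 2 May 2018, when the wrongful act occurred.
Adding the 6 years base period to 2 May 2018 gives a deadline of 2 May 2024, before any tolling.
The pending related arbitration from 10 March 2019 to 23 May 2019 does not toll the period, because no stated rule makes a pending arbitration a tolling event.
None of the other events listed affects the running of the period under the stated rules.
Quinlan filed on 16 February 2024, before the 2 May 2024 deadline, so the action is timely.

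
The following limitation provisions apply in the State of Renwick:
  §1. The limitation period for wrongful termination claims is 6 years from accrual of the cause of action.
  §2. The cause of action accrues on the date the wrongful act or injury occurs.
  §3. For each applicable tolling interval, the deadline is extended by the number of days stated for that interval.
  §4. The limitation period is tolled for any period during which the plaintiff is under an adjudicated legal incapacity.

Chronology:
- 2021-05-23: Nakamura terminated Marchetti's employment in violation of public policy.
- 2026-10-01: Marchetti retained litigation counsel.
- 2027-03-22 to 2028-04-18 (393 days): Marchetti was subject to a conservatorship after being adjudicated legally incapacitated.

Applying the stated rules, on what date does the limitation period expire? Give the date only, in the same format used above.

2028-06-19

The claim accrued on 2021-05-23, when the wrongful act occurred.
The untolled deadline — 6 years after 2021-05-23 — is 2027-05-23.
The plaintiff's legal incapacity from 2027-03-22 to 2028-04-18 tolled the period for 393 days, extending the deadline to 2028-06-19.
Nothing else in the chronology tolls or restarts the period.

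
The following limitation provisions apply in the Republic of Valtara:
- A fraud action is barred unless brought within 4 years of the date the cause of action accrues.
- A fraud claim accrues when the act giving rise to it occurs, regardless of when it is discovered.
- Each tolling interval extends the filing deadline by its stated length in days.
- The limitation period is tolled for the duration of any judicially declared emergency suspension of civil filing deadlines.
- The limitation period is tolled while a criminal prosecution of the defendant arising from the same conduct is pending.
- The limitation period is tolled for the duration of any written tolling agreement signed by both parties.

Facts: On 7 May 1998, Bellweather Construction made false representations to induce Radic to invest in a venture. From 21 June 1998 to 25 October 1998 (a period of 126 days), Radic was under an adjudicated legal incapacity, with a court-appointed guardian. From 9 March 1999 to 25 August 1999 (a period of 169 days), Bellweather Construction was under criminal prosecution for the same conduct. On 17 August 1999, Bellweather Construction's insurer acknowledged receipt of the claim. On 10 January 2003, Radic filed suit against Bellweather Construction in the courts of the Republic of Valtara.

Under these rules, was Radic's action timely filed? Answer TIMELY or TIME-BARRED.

TIME-BARRED

The claim accrued on 7 May 1998, when the wrongful act occurred.
Adding the 4 years base period to 7 May 1998 gives a deadline of 7 May 2002, before any tolling.
Because the pending criminal prosecution ran from 9 March 1999 to 25 August 1999, the deadline is extended by 169 days to 23 October 2002.
The plaintiff's legal incapacity from 21 June 1998 to 25 October 1998 does not toll the period, because no stated rule makes the plaintiff's incapacity a tolling event.
The other events in the timeline have no effect on the limitation period under the stated rules.
Radic filed on 10 January 2003, after the 23 October 2002 deadline, so the action is time-barred.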